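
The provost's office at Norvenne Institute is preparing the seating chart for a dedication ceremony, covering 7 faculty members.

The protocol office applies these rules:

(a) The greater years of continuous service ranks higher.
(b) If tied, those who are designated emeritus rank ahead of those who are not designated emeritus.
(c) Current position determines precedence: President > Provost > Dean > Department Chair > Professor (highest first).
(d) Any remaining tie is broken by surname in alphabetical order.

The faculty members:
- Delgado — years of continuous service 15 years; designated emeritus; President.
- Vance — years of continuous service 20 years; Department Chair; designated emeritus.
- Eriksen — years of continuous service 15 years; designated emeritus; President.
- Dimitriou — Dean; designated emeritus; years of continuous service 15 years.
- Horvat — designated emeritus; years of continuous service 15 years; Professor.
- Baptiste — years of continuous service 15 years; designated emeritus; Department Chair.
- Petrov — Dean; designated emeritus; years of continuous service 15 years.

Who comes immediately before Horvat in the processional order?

Baptiste

By years of continuous service (higher first): Vance (20 years); then Delgado, Eriksen, Dimitriou, Petrov, Baptiste and Horvat (each 15 years).
Delgado, Eriksen, Dimitriou, Petrov, Baptiste and Horvat are each designated emeritus, so the next rule applies.
Among Delgado, Eriksen, Dimitriou, Petrov, Baptiste and Horvat, by current position: Delgado and Eriksen (President) before Dimitriou and Petrov (Dean) before Baptiste (Department Chair) before Horvat (Professor).
Among Delgado and Eriksen, alphabetically by surname: Delgado before Eriksen.
Among Dimitriou and Petrov, alphabetically by surname: Dimitriou before Petrov.
Order: Vance, Delgado, Eriksen, Dimitriou, Petrov, Baptiste, Horvat.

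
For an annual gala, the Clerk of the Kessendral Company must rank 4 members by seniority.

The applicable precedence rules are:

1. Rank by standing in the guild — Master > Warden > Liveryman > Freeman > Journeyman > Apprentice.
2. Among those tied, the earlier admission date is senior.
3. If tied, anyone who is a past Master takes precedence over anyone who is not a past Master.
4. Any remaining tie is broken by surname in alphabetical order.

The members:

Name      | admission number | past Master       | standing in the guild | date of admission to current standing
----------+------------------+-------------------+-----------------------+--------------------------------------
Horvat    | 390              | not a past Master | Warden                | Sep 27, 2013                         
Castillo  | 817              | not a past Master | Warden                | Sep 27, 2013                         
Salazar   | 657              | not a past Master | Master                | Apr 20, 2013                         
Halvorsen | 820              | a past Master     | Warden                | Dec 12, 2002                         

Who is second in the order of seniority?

Halvorsen

By standing in the guild: Salazar (Master); then Halvorsen, Castillo and Horvat (Warden).
Among Halvorsen, Castillo and Horvat, by date of admission to current standing (earlier first): Halvorsen (Dec 12, 2002) before Castillo and Horvat (Sep 27, 2013).
Castillo and Horvat are each not a past Master, so the next rule applies.
Among Castillo and Horvat, alphabetically by surname: Castillo before Horvat.
Order: Salazar, Halvorsen, Castillo, Horvat.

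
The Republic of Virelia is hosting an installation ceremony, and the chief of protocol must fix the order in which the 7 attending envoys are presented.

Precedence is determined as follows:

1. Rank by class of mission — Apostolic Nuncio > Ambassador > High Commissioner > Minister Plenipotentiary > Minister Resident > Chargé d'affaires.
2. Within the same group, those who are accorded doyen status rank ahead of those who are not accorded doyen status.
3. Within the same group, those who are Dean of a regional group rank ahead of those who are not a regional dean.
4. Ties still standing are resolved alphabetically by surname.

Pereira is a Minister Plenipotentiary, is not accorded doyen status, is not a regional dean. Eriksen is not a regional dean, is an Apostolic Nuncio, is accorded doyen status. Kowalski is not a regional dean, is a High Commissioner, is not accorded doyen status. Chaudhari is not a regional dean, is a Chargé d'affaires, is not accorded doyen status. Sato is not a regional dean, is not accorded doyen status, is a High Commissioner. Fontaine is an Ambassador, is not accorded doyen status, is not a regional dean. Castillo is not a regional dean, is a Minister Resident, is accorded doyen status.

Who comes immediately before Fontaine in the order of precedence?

By class of mission: Eriksen (Apostolic Nuncio); then Fontaine (Ambassador); then Kowalski and Sato (High Commissioner); then Pereira (Minister Plenipotentiary); then Castillo (Minister Resident); then Chaudhari (Chargé d'affaires).
Kowalski and Sato are each not accorded doyen status, so the next rule applies.
Kowalski and Sato are each not a regional dean, so the next rule applies.
Among Kowalski and Sato, alphabetically by surname: Kowalski before Sato.
Order: Eriksen, Fontaine, Kowalski, Sato, Pereira, Castillo, Chaudhari.

Eriksen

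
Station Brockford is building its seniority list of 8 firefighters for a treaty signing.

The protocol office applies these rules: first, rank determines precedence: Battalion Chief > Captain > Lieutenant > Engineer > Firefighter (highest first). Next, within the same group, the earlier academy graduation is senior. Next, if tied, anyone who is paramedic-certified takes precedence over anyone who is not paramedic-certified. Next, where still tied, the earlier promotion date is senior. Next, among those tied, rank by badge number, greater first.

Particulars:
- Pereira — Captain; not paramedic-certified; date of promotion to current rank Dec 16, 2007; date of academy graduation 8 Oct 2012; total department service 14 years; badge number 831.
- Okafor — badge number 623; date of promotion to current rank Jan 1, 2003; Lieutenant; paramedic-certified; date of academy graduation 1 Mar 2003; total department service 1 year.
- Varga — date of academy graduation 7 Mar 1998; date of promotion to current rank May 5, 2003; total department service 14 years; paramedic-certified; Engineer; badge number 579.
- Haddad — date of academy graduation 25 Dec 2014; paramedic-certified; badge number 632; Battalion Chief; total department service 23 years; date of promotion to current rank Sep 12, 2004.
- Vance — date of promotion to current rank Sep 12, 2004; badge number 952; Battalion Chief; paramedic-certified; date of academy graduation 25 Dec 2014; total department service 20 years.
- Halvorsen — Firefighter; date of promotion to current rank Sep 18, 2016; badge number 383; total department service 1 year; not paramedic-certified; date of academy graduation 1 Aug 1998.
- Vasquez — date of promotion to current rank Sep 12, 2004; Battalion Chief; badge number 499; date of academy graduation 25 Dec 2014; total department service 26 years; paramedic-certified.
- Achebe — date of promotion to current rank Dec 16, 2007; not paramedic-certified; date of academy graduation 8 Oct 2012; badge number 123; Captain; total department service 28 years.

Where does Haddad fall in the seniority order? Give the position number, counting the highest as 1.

By rank: Vance, Haddad and Vasquez (Battalion Chief); then Pereira and Achebe (Captain); then Okafor (Lieutenant); then Varga (Engineer); then Halvorsen (Firefighter).
Vance, Haddad and Vasquez all have date of academy graduation 25 Dec 2014, so the next rule applies.
Vance, Haddad and Vasquez are each paramedic-certified, so the next rule applies.
Vance, Haddad and Vasquez all have date of promotion to current rank Sep 12, 2004, so the next rule applies.
Among Vance, Haddad and Vasquez, by badge number (higher first): Vance (952) before Haddad (632) before Vasquez (499).
Pereira and Achebe both have date of academy graduation 8 Oct 2012, so the next rule applies.
Pereira and Achebe are each not paramedic-certified, so the next rule applies.
Pereira and Achebe both have date of promotion to current rank Dec 16, 2007, so the next rule applies.
Among Pereira and Achebe, by badge number (higher first): Pereira (831) before Achebe (123).
Order: Vance, Haddad, Vasquez, Pereira, Achebe, Okafor, Varga, Halvorsen. So position 2.

2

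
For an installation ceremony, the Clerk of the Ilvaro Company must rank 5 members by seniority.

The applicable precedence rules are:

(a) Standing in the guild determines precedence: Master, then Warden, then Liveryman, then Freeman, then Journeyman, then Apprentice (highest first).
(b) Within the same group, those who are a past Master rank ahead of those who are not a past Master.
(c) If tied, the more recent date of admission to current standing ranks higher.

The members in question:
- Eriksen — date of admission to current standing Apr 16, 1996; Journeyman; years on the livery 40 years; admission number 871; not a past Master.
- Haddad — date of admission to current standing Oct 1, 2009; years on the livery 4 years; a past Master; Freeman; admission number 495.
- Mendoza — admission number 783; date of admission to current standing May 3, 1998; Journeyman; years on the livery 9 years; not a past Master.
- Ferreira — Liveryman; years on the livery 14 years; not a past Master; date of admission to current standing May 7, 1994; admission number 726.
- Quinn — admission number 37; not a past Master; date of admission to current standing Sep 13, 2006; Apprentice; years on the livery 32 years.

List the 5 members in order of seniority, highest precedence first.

Ferreira, Haddad, Mendoza, Eriksen, Quinn

By standing in the guild: Ferreira (Liveryman); then Haddad (Freeman); then Mendoza and Eriksen (Journeyman); then Quinn (Apprentice).
Mendoza and Eriksen are each not a past Master, so the next rule applies.
Among Mendoza and Eriksen, by date of admission to current standing (later first): Mendoza (May 3, 1998) before Eriksen (Apr 16, 1996).
Full order: Ferreira, Haddad, Mendoza, Eriksen, Quinn.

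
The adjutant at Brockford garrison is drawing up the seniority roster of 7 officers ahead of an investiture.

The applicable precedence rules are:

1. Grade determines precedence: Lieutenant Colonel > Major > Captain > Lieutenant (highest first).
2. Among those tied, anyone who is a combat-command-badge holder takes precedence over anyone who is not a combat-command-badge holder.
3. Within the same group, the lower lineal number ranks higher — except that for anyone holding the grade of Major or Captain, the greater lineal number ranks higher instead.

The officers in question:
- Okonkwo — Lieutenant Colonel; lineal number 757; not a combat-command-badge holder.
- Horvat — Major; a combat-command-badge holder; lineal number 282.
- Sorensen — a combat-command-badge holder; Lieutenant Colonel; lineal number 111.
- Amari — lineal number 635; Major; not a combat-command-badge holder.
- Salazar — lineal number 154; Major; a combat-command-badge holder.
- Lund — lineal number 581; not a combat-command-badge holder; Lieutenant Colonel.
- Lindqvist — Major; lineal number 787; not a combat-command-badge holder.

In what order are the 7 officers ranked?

Sorensen, Lund, Okonkwo, Horvat, Salazar, Lindqvist, Amari

By grade: Sorensen, Lund and Okonkwo (Lieutenant Colonel); then Horvat, Salazar, Lindqvist and Amari (Major).
Among Sorensen, Lund and Okonkwo, a combat-command-badge holder before not a combat-command-badge holder: Sorensen (a combat-command-badge holder) before Lund and Okonkwo (not a combat-command-badge holder).
Among Lund and Okonkwo, by lineal number (lower first): Lund (581) before Okonkwo (757).
Among Horvat, Salazar, Lindqvist and Amari, a combat-command-badge holder before not a combat-command-badge holder: Horvat and Salazar (a combat-command-badge holder) before Lindqvist and Amari (not a combat-command-badge holder).
Among Horvat and Salazar, by lineal number (higher first) (reversed rule for this group): Horvat (282) before Salazar (154).
Among Lindqvist and Amari, by lineal number (higher first) (reversed rule for this group): Lindqvist (787) before Amari (635).
Full order: Sorensen, Lund, Okonkwo, Horvat, Salazar, Lindqvist, Amari.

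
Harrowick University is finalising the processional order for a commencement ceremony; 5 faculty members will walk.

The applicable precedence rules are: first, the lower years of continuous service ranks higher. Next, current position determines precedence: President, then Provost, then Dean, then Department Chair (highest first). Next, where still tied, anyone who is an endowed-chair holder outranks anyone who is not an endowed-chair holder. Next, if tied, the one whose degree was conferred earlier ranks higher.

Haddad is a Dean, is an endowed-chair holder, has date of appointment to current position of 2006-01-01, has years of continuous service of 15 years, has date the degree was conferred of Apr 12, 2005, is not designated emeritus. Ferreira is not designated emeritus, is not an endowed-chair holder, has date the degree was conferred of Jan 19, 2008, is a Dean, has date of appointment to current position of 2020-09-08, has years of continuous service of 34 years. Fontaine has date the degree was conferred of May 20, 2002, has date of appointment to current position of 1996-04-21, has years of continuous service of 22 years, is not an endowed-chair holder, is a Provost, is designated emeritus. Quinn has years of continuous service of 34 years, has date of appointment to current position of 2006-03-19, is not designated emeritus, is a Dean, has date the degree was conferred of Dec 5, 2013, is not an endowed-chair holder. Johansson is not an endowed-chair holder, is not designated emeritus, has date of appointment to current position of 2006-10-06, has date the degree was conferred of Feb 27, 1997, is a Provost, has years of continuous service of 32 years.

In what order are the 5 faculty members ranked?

Haddad, Fontaine, Johansson, Ferreira, Quinn

By years of continuous service (lower first): Haddad (15 years); then Fontaine (22 years); then Johansson (32 years); then Ferreira and Quinn (both 34 years).
Ferreira and Quinn are each Dean, so the next rule applies.
Ferreira and Quinn are each not an endowed-chair holder, so the next rule applies.
Among Ferreira and Quinn, by date the degree was conferred (earlier first): Ferreira (Jan 19, 2008) before Quinn (Dec 5, 2013).
Full order: Haddad, Fontaine, Johansson, Ferreira, Quinn.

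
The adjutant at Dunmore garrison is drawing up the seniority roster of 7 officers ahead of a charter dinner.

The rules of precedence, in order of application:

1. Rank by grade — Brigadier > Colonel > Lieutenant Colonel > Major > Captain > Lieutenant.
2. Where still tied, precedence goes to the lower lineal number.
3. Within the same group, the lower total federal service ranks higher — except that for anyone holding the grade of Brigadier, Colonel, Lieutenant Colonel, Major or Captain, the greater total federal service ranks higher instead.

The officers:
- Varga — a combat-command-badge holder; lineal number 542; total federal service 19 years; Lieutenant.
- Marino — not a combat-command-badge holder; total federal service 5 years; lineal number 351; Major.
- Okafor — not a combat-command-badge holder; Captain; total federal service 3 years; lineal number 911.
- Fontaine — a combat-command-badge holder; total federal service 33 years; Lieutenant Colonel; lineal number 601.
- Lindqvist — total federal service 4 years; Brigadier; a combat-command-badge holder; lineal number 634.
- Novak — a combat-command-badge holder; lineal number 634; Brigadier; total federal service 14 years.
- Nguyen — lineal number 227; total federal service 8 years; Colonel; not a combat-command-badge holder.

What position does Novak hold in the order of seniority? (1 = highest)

By grade: Novak and Lindqvist (Brigadier); then Nguyen (Colonel); then Fontaine (Lieutenant Colonel); then Marino (Major); then Okafor (Captain); then Varga (Lieutenant).
Novak and Lindqvist both have lineal number 634, so the next rule applies.
Among Novak and Lindqvist, by total federal service (higher first) (reversed rule for this group): Novak (14 years) before Lindqvist (4 years).
Order: Novak, Lindqvist, Nguyen, Fontaine, Marino, Okafor, Varga. So position 1.

1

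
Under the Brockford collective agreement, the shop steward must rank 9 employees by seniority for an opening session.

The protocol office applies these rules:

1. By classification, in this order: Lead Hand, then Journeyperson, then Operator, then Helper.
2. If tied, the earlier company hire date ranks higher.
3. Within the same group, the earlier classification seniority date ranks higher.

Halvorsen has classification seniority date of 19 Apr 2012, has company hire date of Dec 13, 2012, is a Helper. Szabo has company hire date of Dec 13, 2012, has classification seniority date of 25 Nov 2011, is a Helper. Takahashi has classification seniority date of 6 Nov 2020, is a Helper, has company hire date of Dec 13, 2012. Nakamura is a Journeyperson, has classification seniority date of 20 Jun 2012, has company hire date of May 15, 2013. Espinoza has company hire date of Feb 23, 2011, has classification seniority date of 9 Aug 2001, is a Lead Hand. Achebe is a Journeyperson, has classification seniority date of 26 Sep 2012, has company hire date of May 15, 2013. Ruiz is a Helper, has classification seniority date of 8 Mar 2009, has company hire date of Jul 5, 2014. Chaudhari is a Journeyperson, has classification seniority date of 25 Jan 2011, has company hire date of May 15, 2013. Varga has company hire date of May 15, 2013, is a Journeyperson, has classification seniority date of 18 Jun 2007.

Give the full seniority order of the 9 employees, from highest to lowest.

Espinoza, Varga, Chaudhari, Nakamura, Achebe, Szabo, Halvorsen, Takahashi, Ruiz

By classification: Espinoza (Lead Hand); then Varga, Chaudhari, Nakamura and Achebe (Journeyperson); then Szabo, Halvorsen, Takahashi and Ruiz (Helper).
Varga, Chaudhari, Nakamura and Achebe all have company hire date May 15, 2013, so the next rule applies.
Among Varga, Chaudhari, Nakamura and Achebe, by classification seniority date (earlier first): Varga (18 Jun 2007) before Chaudhari (25 Jan 2011) before Nakamura (20 Jun 2012) before Achebe (26 Sep 2012).
Among Szabo, Halvorsen, Takahashi and Ruiz, by company hire date (earlier first): Szabo, Halvorsen and Takahashi (Dec 13, 2012) before Ruiz (Jul 5, 2014).
Among Szabo, Halvorsen and Takahashi, by classification seniority date (earlier first): Szabo (25 Nov 2011) before Halvorsen (19 Apr 2012) before Takahashi (6 Nov 2020).
Full order: Espinoza, Varga, Chaudhari, Nakamura, Achebe, Szabo, Halvorsen, Takahashi, Ruiz.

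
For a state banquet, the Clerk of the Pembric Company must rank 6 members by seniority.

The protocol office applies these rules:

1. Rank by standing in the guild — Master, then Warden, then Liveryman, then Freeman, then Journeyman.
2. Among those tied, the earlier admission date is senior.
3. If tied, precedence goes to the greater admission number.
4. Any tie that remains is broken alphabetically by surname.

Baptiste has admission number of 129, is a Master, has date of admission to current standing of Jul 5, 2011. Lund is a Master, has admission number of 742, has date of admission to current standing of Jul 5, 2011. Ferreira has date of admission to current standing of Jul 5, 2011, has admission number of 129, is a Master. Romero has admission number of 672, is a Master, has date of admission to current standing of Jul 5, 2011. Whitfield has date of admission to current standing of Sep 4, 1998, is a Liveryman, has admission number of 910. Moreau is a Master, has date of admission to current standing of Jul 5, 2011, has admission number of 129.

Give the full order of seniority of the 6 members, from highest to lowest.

Lund, Romero, Baptiste, Ferreira, Moreau, Whitfield

By standing in the guild: Lund, Romero, Baptiste, Ferreira and Moreau (Master); then Whitfield (Liveryman).
Lund, Romero, Baptiste, Ferreira and Moreau all have date of admission to current standing Jul 5, 2011, so the next rule applies.
Among Lund, Romero, Baptiste, Ferreira and Moreau, by admission number (higher first): Lund (742) before Romero (672) before Baptiste, Ferreira and Moreau (129).
Among Baptiste, Ferreira and Moreau, alphabetically by surname: Baptiste before Ferreira before Moreau.
Full order: Lund, Romero, Baptiste, Ferreira, Moreau, Whitfield.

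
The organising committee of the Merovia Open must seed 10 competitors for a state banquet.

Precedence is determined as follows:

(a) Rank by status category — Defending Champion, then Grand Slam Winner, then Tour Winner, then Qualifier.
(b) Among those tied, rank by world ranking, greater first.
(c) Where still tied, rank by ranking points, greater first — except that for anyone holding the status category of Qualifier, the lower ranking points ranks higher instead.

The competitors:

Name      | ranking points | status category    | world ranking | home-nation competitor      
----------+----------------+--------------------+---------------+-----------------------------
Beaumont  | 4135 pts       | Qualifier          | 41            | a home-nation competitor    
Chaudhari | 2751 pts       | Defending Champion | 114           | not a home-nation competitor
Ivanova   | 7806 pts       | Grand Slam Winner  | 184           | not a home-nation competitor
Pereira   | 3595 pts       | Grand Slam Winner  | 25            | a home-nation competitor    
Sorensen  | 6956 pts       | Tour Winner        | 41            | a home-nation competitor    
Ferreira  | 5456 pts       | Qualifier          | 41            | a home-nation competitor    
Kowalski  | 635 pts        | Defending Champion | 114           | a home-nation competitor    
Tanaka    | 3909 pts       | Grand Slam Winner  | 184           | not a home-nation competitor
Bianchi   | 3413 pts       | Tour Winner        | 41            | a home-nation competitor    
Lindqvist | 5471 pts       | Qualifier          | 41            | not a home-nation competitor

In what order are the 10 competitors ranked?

By status category: Chaudhari and Kowalski (Defending Champion); then Ivanova, Tanaka and Pereira (Grand Slam Winner); then Sorensen and Bianchi (Tour Winner); then Beaumont, Ferreira and Lindqvist (Qualifier).
Chaudhari and Kowalski both have world ranking 114, so the next rule applies.
Among Chaudhari and Kowalski, by ranking points (higher first): Chaudhari (2751 pts) before Kowalski (635 pts).
Among Ivanova, Tanaka and Pereira, by world ranking (higher first): Ivanova and Tanaka (184) before Pereira (25).
Among Ivanova and Tanaka, by ranking points (higher first): Ivanova (7806 pts) before Tanaka (3909 pts).
Sorensen and Bianchi both have world ranking 41, so the next rule applies.
Among Sorensen and Bianchi, by ranking points (higher first): Sorensen (6956 pts) before Bianchi (3413 pts).
Beaumont, Ferreira and Lindqvist all have world ranking 41, so the next rule applies.
Among Beaumont, Ferreira and Lindqvist, by ranking points (lower first) (reversed rule for this group): Beaumont (4135 pts) before Ferreira (5456 pts) before Lindqvist (5471 pts).
Full order: Chaudhari, Kowalski, Ivanova, Tanaka, Pereira, Sorensen, Bianchi, Beaumont, Ferreira, Lindqvist.

Chaudhari, Kowalski, Ivanova, Tanaka, Pereira, Sorensen, Bianchi, Beaumont, Ferreira, Lindqvist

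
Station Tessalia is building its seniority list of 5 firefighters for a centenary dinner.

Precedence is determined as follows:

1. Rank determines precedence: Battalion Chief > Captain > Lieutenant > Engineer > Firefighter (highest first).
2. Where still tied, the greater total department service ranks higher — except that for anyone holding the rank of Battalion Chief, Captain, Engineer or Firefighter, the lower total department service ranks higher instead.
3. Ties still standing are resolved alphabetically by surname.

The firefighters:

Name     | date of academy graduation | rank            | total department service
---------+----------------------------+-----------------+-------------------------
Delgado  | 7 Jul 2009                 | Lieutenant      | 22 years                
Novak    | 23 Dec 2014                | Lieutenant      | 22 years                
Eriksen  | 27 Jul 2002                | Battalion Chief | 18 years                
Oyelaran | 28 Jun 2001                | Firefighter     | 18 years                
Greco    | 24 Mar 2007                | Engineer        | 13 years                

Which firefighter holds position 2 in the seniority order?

By rank: Eriksen (Battalion Chief); then Delgado and Novak (Lieutenant); then Greco (Engineer); then Oyelaran (Firefighter).
Delgado and Novak both have total department service 22 years, so the next rule applies.
Among Delgado and Novak, alphabetically by surname: Delgado before Novak.
Order: Eriksen, Delgado, Novak, Greco, Oyelaran.

Delgado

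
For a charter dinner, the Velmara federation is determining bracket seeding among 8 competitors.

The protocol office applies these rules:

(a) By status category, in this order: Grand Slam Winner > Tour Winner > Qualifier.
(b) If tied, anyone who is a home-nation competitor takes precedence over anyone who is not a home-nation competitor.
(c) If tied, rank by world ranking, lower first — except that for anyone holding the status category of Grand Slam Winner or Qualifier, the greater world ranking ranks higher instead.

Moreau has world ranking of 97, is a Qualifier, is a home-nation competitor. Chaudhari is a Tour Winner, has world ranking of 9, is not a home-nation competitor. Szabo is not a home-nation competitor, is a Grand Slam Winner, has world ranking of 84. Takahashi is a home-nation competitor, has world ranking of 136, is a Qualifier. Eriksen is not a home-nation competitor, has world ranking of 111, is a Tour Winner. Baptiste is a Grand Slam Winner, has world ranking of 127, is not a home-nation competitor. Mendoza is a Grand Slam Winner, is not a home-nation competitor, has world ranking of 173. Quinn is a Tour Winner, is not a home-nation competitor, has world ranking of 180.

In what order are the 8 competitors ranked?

By status category: Mendoza, Baptiste and Szabo (Grand Slam Winner); then Chaudhari, Eriksen and Quinn (Tour Winner); then Takahashi and Moreau (Qualifier).
Mendoza, Baptiste and Szabo are each not a home-nation competitor, so the next rule applies.
Among Mendoza, Baptiste and Szabo, by world ranking (higher first) (reversed rule for this group): Mendoza (173) before Baptiste (127) before Szabo (84).
Chaudhari, Eriksen and Quinn are each not a home-nation competitor, so the next rule applies.
Among Chaudhari, Eriksen and Quinn, by world ranking (lower first): Chaudhari (9) before Eriksen (111) before Quinn (180).
Takahashi and Moreau are each a home-nation competitor, so the next rule applies.
Among Takahashi and Moreau, by world ranking (higher first) (reversed rule for this group): Takahashi (136) before Moreau (97).
Full order: Mendoza, Baptiste, Szabo, Chaudhari, Eriksen, Quinn, Takahashi, Moreau.

Mendoza, Baptiste, Szabo, Chaudhari, Eriksen, Quinn, Takahashi, Moreau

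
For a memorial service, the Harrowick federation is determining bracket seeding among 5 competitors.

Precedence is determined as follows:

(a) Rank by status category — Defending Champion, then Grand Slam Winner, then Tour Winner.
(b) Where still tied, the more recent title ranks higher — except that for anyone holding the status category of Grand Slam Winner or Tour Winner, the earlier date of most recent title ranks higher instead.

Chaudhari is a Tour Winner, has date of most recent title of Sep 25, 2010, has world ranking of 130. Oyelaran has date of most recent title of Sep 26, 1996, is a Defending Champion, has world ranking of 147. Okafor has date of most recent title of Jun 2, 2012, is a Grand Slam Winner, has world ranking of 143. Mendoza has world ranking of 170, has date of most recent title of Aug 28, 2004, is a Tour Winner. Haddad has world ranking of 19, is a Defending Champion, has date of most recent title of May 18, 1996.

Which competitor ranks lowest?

By status category: Oyelaran and Haddad (Defending Champion); then Okafor (Grand Slam Winner); then Mendoza and Chaudhari (Tour Winner).
Among Oyelaran and Haddad, by date of most recent title (later first): Oyelaran (Sep 26, 1996) before Haddad (May 18, 1996).
Among Mendoza and Chaudhari, by date of most recent title (earlier first) (reversed rule for this group): Mendoza (Aug 28, 2004) before Chaudhari (Sep 25, 2010).
Order: Oyelaran, Haddad, Okafor, Mendoza, Chaudhari.

Chaudhari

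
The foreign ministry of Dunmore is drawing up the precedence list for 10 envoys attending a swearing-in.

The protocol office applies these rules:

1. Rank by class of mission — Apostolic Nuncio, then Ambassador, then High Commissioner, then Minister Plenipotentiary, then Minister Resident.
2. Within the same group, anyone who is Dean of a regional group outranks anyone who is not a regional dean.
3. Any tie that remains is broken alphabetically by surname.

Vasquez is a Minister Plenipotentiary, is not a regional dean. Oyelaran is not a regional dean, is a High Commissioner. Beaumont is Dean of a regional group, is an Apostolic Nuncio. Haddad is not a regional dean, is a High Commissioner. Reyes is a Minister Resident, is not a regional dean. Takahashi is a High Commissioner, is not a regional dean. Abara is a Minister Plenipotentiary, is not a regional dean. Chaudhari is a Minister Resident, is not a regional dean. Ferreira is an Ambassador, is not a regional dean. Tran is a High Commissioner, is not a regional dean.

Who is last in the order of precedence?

By class of mission: Beaumont (Apostolic Nuncio); then Ferreira (Ambassador); then Haddad, Oyelaran, Takahashi and Tran (High Commissioner); then Abara and Vasquez (Minister Plenipotentiary); then Chaudhari and Reyes (Minister Resident).
Haddad, Oyelaran, Takahashi and Tran are each not a regional dean, so the next rule applies.
Among Haddad, Oyelaran, Takahashi and Tran, alphabetically by surname: Haddad before Oyelaran before Takahashi before Tran.
Abara and Vasquez are each not a regional dean, so the next rule applies.
Among Abara and Vasquez, alphabetically by surname: Abara before Vasquez.
Chaudhari and Reyes are each not a regional dean, so the next rule applies.
Among Chaudhari and Reyes, alphabetically by surname: Chaudhari before Reyes.
Order: Beaumont, Ferreira, Haddad, Oyelaran, Takahashi, Tran, Abara, Vasquez, Chaudhari, Reyes.

Reyes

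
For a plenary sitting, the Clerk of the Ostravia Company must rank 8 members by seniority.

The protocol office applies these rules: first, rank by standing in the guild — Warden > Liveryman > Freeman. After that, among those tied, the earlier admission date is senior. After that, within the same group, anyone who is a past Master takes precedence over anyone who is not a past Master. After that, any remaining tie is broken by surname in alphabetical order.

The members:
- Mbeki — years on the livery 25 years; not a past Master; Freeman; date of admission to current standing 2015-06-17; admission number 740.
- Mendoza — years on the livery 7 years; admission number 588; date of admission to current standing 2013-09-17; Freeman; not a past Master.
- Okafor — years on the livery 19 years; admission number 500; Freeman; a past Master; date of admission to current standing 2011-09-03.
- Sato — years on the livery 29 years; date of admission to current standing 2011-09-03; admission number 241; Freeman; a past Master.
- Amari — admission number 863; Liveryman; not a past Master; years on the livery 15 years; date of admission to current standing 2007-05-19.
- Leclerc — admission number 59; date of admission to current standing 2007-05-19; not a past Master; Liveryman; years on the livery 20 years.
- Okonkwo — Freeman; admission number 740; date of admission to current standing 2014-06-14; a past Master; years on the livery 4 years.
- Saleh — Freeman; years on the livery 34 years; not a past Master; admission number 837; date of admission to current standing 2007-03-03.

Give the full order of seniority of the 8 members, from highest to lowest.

By standing in the guild: Amari and Leclerc (Liveryman); then Saleh, Okafor, Sato, Mendoza, Okonkwo and Mbeki (Freeman).
Amari and Leclerc both have date of admission to current standing 2007-05-19, so the next rule applies.
Amari and Leclerc are each not a past Master, so the next rule applies.
Among Amari and Leclerc, alphabetically by surname: Amari before Leclerc.
Among Saleh, Okafor, Sato, Mendoza, Okonkwo and Mbeki, by date of admission to current standing (earlier first): Saleh (2007-03-03) before Okafor and Sato (2011-09-03) before Mendoza (2013-09-17) before Okonkwo (2014-06-14) before Mbeki (2015-06-17).
Okafor and Sato are each a past Master, so the next rule applies.
Among Okafor and Sato, alphabetically by surname: Okafor before Sato.
Full order: Amari, Leclerc, Saleh, Okafor, Sato, Mendoza, Okonkwo, Mbeki.

Amari, Leclerc, Saleh, Okafor, Sato, Mendoza, Okonkwo, Mbeki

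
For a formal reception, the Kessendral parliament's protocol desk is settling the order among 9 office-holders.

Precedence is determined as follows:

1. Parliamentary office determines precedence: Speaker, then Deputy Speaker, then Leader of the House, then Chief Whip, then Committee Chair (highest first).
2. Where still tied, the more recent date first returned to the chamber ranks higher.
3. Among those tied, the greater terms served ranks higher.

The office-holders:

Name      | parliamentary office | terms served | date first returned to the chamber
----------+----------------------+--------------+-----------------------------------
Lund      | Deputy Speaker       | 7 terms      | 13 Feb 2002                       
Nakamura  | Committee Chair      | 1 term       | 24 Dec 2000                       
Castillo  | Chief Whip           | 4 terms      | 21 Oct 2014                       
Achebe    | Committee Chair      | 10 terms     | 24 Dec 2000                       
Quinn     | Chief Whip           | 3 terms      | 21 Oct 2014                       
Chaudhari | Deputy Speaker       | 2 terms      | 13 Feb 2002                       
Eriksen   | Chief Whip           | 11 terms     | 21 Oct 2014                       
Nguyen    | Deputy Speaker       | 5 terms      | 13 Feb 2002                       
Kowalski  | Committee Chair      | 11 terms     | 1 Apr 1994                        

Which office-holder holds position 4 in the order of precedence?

Eriksen

By parliamentary office: Lund, Nguyen and Chaudhari (Deputy Speaker); then Eriksen, Castillo and Quinn (Chief Whip); then Achebe, Nakamura and Kowalski (Committee Chair).
Lund, Nguyen and Chaudhari all have date first returned to the chamber 13 Feb 2002, so the next rule applies.
Among Lund, Nguyen and Chaudhari, by terms served (higher first): Lund (7 terms) before Nguyen (5 terms) before Chaudhari (2 terms).
Eriksen, Castillo and Quinn all have date first returned to the chamber 21 Oct 2014, so the next rule applies.
Among Eriksen, Castillo and Quinn, by terms served (higher first): Eriksen (11 terms) before Castillo (4 terms) before Quinn (3 terms).
Among Achebe, Nakamura and Kowalski, by date first returned to the chamber (later first): Achebe and Nakamura (24 Dec 2000) before Kowalski (1 Apr 1994).
Among Achebe and Nakamura, by terms served (higher first): Achebe (10 terms) before Nakamura (1 term).
Order: Lund, Nguyen, Chaudhari, Eriksen, Castillo, Quinn, Achebe, Nakamura, Kowalski.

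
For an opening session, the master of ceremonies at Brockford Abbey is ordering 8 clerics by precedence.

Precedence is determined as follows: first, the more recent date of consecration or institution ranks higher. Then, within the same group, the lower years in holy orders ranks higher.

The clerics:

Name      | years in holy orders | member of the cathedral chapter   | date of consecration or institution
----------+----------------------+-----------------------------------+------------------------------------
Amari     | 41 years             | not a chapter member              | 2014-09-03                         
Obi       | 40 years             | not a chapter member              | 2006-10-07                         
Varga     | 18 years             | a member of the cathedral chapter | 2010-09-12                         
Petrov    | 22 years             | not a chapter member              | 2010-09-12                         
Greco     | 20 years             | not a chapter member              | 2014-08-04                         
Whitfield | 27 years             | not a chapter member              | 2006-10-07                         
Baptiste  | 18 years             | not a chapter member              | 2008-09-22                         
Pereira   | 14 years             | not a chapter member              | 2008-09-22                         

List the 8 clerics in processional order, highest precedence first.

By date of consecration or institution (later first): Amari (2014-09-03); then Greco (2014-08-04); then Varga and Petrov (both 2010-09-12); then Pereira and Baptiste (both 2008-09-22); then Whitfield and Obi (both 2006-10-07).
Among Varga and Petrov, by years in holy orders (lower first): Varga (18 years) before Petrov (22 years).
Among Pereira and Baptiste, by years in holy orders (lower first): Pereira (14 years) before Baptiste (18 years).
Among Whitfield and Obi, by years in holy orders (lower first): Whitfield (27 years) before Obi (40 years).
Full order: Amari, Greco, Varga, Petrov, Pereira, Baptiste, Whitfield, Obi.

Amari, Greco, Varga, Petrov, Pereira, Baptiste, Whitfield, Obi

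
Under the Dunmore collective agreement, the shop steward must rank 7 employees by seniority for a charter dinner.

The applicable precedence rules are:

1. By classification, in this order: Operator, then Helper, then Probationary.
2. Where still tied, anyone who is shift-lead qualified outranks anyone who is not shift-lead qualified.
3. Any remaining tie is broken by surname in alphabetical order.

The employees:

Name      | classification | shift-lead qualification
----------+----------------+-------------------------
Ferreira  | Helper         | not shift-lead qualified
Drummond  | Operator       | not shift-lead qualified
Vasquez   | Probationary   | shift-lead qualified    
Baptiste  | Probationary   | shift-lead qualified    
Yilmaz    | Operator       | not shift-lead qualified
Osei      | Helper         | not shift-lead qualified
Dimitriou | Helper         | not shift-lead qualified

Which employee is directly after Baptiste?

Vasquez

By classification: Drummond and Yilmaz (Operator); then Dimitriou, Ferreira and Osei (Helper); then Baptiste and Vasquez (Probationary).
Drummond and Yilmaz are each not shift-lead qualified, so the next rule applies.
Among Drummond and Yilmaz, alphabetically by surname: Drummond before Yilmaz.
Dimitriou, Ferreira and Osei are each not shift-lead qualified, so the next rule applies.
Among Dimitriou, Ferreira and Osei, alphabetically by surname: Dimitriou before Ferreira before Osei.
Baptiste and Vasquez are each shift-lead qualified, so the next rule applies.
Among Baptiste and Vasquez, alphabetically by surname: Baptiste before Vasquez.
Order: Drummond, Yilmaz, Dimitriou, Ferreira, Osei, Baptiste, Vasquez.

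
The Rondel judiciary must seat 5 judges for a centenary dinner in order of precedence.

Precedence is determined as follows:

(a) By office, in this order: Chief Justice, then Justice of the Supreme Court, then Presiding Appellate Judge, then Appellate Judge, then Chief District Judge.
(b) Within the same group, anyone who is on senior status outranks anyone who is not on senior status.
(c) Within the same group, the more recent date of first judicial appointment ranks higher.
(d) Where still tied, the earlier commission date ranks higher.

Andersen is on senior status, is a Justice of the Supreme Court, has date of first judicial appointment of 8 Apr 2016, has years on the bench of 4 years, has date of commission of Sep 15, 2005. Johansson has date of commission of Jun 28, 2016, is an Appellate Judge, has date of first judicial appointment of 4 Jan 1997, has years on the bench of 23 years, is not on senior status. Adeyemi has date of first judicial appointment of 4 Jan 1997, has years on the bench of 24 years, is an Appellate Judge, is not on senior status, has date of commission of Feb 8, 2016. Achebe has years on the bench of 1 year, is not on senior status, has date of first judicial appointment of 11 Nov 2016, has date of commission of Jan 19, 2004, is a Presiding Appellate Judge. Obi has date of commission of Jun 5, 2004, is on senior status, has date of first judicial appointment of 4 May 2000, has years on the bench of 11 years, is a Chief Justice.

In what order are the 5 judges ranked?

By office: Obi (Chief Justice); then Andersen (Justice of the Supreme Court); then Achebe (Presiding Appellate Judge); then Adeyemi and Johansson (Appellate Judge).
Adeyemi and Johansson are each not on senior status, so the next rule applies.
Adeyemi and Johansson both have date of first judicial appointment 4 Jan 1997, so the next rule applies.
Among Adeyemi and Johansson, by date of commission (earlier first): Adeyemi (Feb 8, 2016) before Johansson (Jun 28, 2016).
Full order: Obi, Andersen, Achebe, Adeyemi, Johansson.

Obi, Andersen, Achebe, Adeyemi, Johansson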